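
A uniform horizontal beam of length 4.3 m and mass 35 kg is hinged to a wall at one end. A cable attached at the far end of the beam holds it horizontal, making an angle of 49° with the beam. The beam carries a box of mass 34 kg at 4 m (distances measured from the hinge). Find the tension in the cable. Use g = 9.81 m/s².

Take moments about the hinge.
Beam weight: 35 × 9.81 = 343.4 N down at 2.15 m → arm 2.15 m, τ = 343.4 × 2.15 = 738.3 N·m clockwise.
Box: 34 × 9.81 = 333.5 N down at 4 m → arm 4 m, τ = 333.5 × 4 = 1334 N·m clockwise.
Total clockwise load moment = 2072 N·m.
The cable tension T acts at 4.3 m; only its component perpendicular to the beam, T sinθ, produces torque. sin 49° = 0.7547.
Balancing moments: T × 4.3 × 0.7547 = 2072, giving T = 2072 / 3.245 = 639 N.

T ≈ 639 N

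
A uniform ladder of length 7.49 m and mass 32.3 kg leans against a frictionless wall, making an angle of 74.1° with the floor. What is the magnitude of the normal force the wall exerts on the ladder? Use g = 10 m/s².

Choose the foot of the ladder as the axis so the floor normal and friction both act there and drop out.
Ladder weight 32.3×10 = 323 N acts at 3.745 m along the ladder; its horizontal arm is 3.745·cos74.1° = 1.026 m → τ = 331.4 N·m clockwise.
Wall normal N acts horizontally at the top; its moment arm is the height L sinθ = 7.49·sin74.1° = 7.203 m, counterclockwise.
Στ = 0 ⇒ N × 7.203 = 331.4 ⇒ N = 46 N.

N_wall ≈ 46 N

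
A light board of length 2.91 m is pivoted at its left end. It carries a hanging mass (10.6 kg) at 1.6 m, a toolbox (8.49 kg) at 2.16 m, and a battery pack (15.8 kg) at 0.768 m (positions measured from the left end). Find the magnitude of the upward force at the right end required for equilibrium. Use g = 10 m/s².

F ≈ 163 N

Taking torques about the left end:
Hanging mass: 10.6 × 10 = 106 N down at 1.6 m → arm 1.6 m, τ = 106 × 1.6 = 169.6 N·m clockwise.
Toolbox: 8.49 × 10 = 84.9 N down at 2.16 m → arm 2.16 m, τ = 84.9 × 2.16 = 183.4 N·m clockwise.
Battery pack: 15.8 × 10 = 158 N down at 0.768 m → arm 0.768 m, τ = 158 × 0.768 = 121.3 N·m clockwise.
Net moment of the loads = 474.3 N·m clockwise.
The upward force F acts at the right end, arm 2.91 m, giving F × 2.91 counterclockwise.
Setting net torque to zero: F × 2.91 = 474.3 → F = 474.3 / 2.91 = 163 N.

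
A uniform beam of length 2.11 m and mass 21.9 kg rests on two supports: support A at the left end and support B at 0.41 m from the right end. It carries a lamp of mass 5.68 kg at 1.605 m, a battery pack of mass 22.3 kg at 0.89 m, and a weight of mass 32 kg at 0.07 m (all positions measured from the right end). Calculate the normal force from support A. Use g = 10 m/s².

R_A ≈ 122 N

Taking torques about support B:
Beam weight: 21.9 × 10 = 219 N down at 1.055 m → arm 0.645 m, τ = 219 × 0.645 = 141.3 N·m counterclockwise.
Lamp: 5.68 × 10 = 56.8 N down at 1.605 m → arm 1.195 m, τ = 56.8 × 1.195 = 67.88 N·m counterclockwise.
Battery pack: 22.3 × 10 = 223 N down at 0.89 m → arm 0.48 m, τ = 223 × 0.48 = 107 N·m counterclockwise.
Weight: 32 × 10 = 320 N down at 0.07 m → arm 0.34 m, τ = 320 × 0.34 = 108.8 N·m clockwise.
Net load moment about support B = 207.4 N·m counterclockwise.
Reaction R at support A is upward at 2.11 m, arm 1.7 m → moment R × 1.7 clockwise.
Balancing moments: R × 1.7 = 207.4, giving R = 122 N.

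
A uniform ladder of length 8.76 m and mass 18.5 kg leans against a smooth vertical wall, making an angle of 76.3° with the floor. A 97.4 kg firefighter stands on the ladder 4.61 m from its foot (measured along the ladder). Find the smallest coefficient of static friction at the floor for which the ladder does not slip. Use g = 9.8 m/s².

μ_min ≈ 0.127

Take moments about the foot of the ladder.
Ladder weight 18.5×9.8 = 181.3 N acts at 4.38 m along the ladder; its horizontal arm is 4.38·cos76.3° = 1.037 m → τ = 188 N·m clockwise.
Firefighter: 97.4×9.8 = 954.5 N at 4.61 m → arm 1.092 m → τ = 1042 N·m clockwise.
Wall normal N acts horizontally at the top; its moment arm is the height L sinθ = 8.76·sin76.3° = 8.511 m, counterclockwise.
Setting net torque to zero: N × 8.511 = 1230 → N = 144.5 N.
ΣFx = 0 ⇒ f = N_wall = 144.5 N. ΣFy = 0 ⇒ N_floor = 1136 N.
μ_min = f / N_floor = 144.5 / 1136 = 0.127.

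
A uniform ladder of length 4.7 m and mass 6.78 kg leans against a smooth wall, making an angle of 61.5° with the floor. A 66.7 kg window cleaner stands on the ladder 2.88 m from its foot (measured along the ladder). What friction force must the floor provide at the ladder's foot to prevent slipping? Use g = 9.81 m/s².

About the foot of the ladder:
Ladder weight 6.78×9.81 = 66.51 N acts at 2.35 m along the ladder; its horizontal arm is 2.35·cos61.5° = 1.121 m → τ = 74.56 N·m clockwise.
Window cleaner: 66.7×9.81 = 654.3 N at 2.88 m → arm 1.374 m → τ = 899 N·m clockwise.
Wall normal N acts horizontally at the top; its moment arm is the height L sinθ = 4.7·sin61.5° = 4.13 m, counterclockwise.
For rotational equilibrium, N × 4.13 = 973.6, so N = 236 N.
ΣFx = 0: friction at the foot balances the wall's push, so f = N_wall = 236 N.

f ≈ 236 N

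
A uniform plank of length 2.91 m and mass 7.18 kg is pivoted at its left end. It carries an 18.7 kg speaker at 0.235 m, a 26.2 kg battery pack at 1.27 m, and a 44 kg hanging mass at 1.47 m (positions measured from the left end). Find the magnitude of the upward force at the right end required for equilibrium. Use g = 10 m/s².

F ≈ 388 N

Sum moments about the left end (the unknown pivot reaction has zero arm there).
Beam weight: 7.18 × 10 = 71.8 N down at 1.455 m → arm 1.455 m, τ = 71.8 × 1.455 = 104.5 N·m clockwise.
Speaker: 18.7 × 10 = 187 N down at 0.235 m → arm 0.235 m, τ = 187 × 0.235 = 43.95 N·m clockwise.
Battery pack: 26.2 × 10 = 262 N down at 1.27 m → arm 1.27 m, τ = 262 × 1.27 = 332.7 N·m clockwise.
Hanging mass: 44 × 10 = 440 N down at 1.47 m → arm 1.47 m, τ = 440 × 1.47 = 646.8 N·m clockwise.
Net moment of the loads = 1128 N·m clockwise.
The upward force F acts at the right end, arm 2.91 m, giving F × 2.91 counterclockwise.
Στ = 0 ⇒ F × 2.91 = 1128 ⇒ F = 1128 / 2.91 = 388 N.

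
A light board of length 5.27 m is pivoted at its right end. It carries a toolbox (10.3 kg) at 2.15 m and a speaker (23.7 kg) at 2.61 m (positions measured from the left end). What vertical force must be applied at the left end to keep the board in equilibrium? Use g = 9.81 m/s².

F ≈ 177 N

About the right end:
Toolbox: 10.3 × 9.81 = 101 N down at 2.15 m → arm 3.12 m, τ = 101 × 3.12 = 315.1 N·m counterclockwise.
Speaker: 23.7 × 9.81 = 232.5 N down at 2.61 m → arm 2.66 m, τ = 232.5 × 2.66 = 618.5 N·m counterclockwise.
Net moment of the loads = 933.6 N·m counterclockwise.
The upward force F acts at the left end, arm 5.27 m, giving F × 5.27 clockwise.
Balancing moments: F × 5.27 = 933.6, giving F = 933.6 / 5.27 = 177 N.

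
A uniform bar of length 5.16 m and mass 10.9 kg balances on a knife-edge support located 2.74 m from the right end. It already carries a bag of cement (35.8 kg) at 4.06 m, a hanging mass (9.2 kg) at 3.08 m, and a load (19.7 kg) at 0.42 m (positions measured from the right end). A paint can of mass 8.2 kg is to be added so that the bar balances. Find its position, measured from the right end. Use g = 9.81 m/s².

Choose the knife-edge support (at 2.74 m from the right end) as the axis so the support reaction has zero arm there.
Beam weight: 10.9 × 9.81 = 106.9 N down at 2.58 m → arm 0.16 m, τ = 106.9 × 0.16 = 17.1 N·m clockwise.
Bag of cement: 35.8 × 9.81 = 351.2 N down at 4.06 m → arm 1.32 m, τ = 351.2 × 1.32 = 463.6 N·m counterclockwise.
Hanging mass: 9.2 × 9.81 = 90.25 N down at 3.08 m → arm 0.34 m, τ = 90.25 × 0.34 = 30.69 N·m counterclockwise.
Load: 19.7 × 9.81 = 193.3 N down at 0.42 m → arm 2.32 m, τ = 193.3 × 2.32 = 448.5 N·m clockwise.
Net moment of existing loads = 28.69 N·m counterclockwise.
The paint can weighs 8.2 × 9.81 = 80.44 N and must supply an equal clockwise moment, so its lever arm about the knife-edge support is 28.69 / 80.44 = 0.357 m.
That puts it at 2.74 − 0.357 = 2.38 m from the right end.

x ≈ 2.38 m from the right end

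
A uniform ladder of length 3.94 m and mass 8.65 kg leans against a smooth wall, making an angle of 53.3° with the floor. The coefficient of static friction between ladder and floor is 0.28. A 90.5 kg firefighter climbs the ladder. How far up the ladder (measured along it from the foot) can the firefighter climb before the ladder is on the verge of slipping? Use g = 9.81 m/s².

d ≈ 1.43 m

Sum moments about the foot of the ladder (the floor normal and friction both act there and drop out).
Ladder weight 8.65×9.81 = 84.86 N acts at 1.97 m along the ladder; its horizontal arm is 1.97·cos53.3° = 1.177 m → τ = 99.88 N·m clockwise.
Firefighter weight 90.5×9.81 = 887.8 N at distance d → arm d·cos53.3° → τ = 887.8·d·0.5976 clockwise.
Wall normal N at the top has arm L sinθ = 3.159 m counterclockwise, so Στ = 0 gives N·3.159 = 99.88 + 530.5·d.
ΣFy = 0 ⇒ N_floor = 972.7 N, so the maximum friction is μ_s·N_floor = 0.28×972.7 = 272.4 N. ΣFx = 0 ⇒ N_wall = f, so at the slipping point N = 272.4 N.
Substituting: 272.4×3.159 = 99.88 + 530.5·d ⇒ d = (860.5 − 99.88) / 530.5 = 1.43 m.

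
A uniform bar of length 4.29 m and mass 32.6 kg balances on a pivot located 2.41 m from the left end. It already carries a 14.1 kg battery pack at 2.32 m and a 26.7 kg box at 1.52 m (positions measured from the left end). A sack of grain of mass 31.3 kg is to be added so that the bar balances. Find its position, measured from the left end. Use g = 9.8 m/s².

Choose the pivot (at 2.41 m from the left end) as the axis so the support reaction has zero arm there.
Beam weight: 32.6 × 9.8 = 319.5 N down at 2.145 m → arm 0.265 m, τ = 319.5 × 0.265 = 84.67 N·m counterclockwise.
Battery pack: 14.1 × 9.8 = 138.2 N down at 2.32 m → arm 0.09 m, τ = 138.2 × 0.09 = 12.44 N·m counterclockwise.
Box: 26.7 × 9.8 = 261.7 N down at 1.52 m → arm 0.89 m, τ = 261.7 × 0.89 = 232.9 N·m counterclockwise.
Net moment of existing loads = 330 N·m counterclockwise.
The sack of grain weighs 31.3 × 9.8 = 306.7 N and must supply an equal clockwise moment, so its lever arm about the pivot is 330 / 306.7 = 1.08 m.
That puts it at 2.41 + 1.08 = 3.49 m from the left end.

x ≈ 3.49 m from the left end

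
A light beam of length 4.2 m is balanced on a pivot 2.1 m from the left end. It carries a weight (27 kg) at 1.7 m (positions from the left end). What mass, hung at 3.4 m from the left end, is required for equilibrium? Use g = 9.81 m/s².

m ≈ 8.31 kg

Choose the pivot (at 2.1 m from the left end) as the axis so the support reaction has zero arm there.
Weight: 27 × 9.81 = 264.9 N down at 1.7 m → arm 0.4 m, τ = 264.9 × 0.4 = 106 N·m counterclockwise.
Net moment of known loads = 106 N·m counterclockwise.
An unknown mass m at 3.4 m has arm 1.3 m; its moment is m·g·1.3 clockwise.
For rotational equilibrium, m × 9.81 × 1.3 = 106, so m = 106 / (9.81 × 1.3) = 8.31 kg.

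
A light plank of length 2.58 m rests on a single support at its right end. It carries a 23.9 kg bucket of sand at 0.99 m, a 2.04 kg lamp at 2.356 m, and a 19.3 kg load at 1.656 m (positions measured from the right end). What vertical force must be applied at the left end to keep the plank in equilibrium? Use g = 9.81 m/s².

Take moments about the right end.
Bucket of sand: 23.9 × 9.81 = 234.5 N down at 0.99 m → arm 0.99 m, τ = 234.5 × 0.99 = 232.2 N·m counterclockwise.
Lamp: 2.04 × 9.81 = 20.01 N down at 2.356 m → arm 2.356 m, τ = 20.01 × 2.356 = 47.14 N·m counterclockwise.
Load: 19.3 × 9.81 = 189.3 N down at 1.656 m → arm 1.656 m, τ = 189.3 × 1.656 = 313.5 N·m counterclockwise.
Net moment of the loads = 592.8 N·m counterclockwise.
The upward force F acts at the left end, arm 2.58 m, giving F × 2.58 clockwise.
Balancing moments: F × 2.58 = 592.8, giving F = 592.8 / 2.58 = 230 N.

F ≈ 230 N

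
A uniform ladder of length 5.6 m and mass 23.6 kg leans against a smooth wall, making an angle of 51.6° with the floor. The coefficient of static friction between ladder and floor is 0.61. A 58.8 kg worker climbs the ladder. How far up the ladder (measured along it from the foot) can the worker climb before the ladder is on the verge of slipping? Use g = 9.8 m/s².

d ≈ 4.92 m

Taking torques about the foot of the ladder:
Ladder weight 23.6×9.8 = 231.3 N acts at 2.8 m along the ladder; its horizontal arm is 2.8·cos51.6° = 1.739 m → τ = 402.2 N·m clockwise.
Worker weight 58.8×9.8 = 576.2 N at distance d → arm d·cos51.6° → τ = 576.2·d·0.6211 clockwise.
Wall normal N at the top has arm L sinθ = 4.389 m counterclockwise, so Στ = 0 gives N·4.389 = 402.2 + 357.9·d.
ΣFy = 0 ⇒ N_floor = 807.5 N, so the maximum friction is μ_s·N_floor = 0.61×807.5 = 492.6 N. ΣFx = 0 ⇒ N_wall = f, so at the slipping point N = 492.6 N.
Substituting: 492.6×4.389 = 402.2 + 357.9·d ⇒ d = (2162 − 402.2) / 357.9 = 4.92 m.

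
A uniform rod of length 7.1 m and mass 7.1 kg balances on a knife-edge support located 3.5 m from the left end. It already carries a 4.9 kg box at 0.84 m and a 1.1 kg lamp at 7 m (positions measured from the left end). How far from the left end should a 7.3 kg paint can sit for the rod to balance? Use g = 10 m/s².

About the knife-edge support (at 3.5 m from the left end):
Beam weight: 7.1 × 10 = 71 N down at 3.55 m → arm 0.05 m, τ = 71 × 0.05 = 3.55 N·m clockwise.
Box: 4.9 × 10 = 49 N down at 0.84 m → arm 2.66 m, τ = 49 × 2.66 = 130.3 N·m counterclockwise.
Lamp: 1.1 × 10 = 11 N down at 7 m → arm 3.5 m, τ = 11 × 3.5 = 38.5 N·m clockwise.
Net moment of existing loads = 88.25 N·m counterclockwise.
The paint can weighs 7.3 × 10 = 73 N and must supply an equal clockwise moment, so its lever arm about the knife-edge support is 88.25 / 73 = 1.21 m.
That puts it at 3.5 + 1.21 = 4.71 m from the left end.

x ≈ 4.71 m from the left end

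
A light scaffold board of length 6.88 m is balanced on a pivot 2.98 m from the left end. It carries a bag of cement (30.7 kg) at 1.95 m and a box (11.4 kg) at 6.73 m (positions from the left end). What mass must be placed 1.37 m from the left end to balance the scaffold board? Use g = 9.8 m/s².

About the pivot (at 2.98 m from the left end):
Bag of cement: 30.7 × 9.8 = 300.9 N down at 1.95 m → arm 1.03 m, τ = 300.9 × 1.03 = 309.9 N·m counterclockwise.
Box: 11.4 × 9.8 = 111.7 N down at 6.73 m → arm 3.75 m, τ = 111.7 × 3.75 = 418.9 N·m clockwise.
Net moment of known loads = 109 N·m clockwise.
An unknown mass m at 1.37 m has arm 1.61 m; its moment is m·g·1.61 counterclockwise.
For rotational equilibrium, m × 9.8 × 1.61 = 109, so m = 109 / (9.8 × 1.61) = 6.91 kg.

m ≈ 6.91 kg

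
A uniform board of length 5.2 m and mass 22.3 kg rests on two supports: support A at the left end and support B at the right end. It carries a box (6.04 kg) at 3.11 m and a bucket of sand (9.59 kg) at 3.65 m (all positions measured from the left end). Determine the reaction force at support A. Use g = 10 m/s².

R_A ≈ 164 N

About support B:
Beam weight: 22.3 × 10 = 223 N down at 2.6 m → arm 2.6 m, τ = 223 × 2.6 = 579.8 N·m counterclockwise.
Box: 6.04 × 10 = 60.4 N down at 3.11 m → arm 2.09 m, τ = 60.4 × 2.09 = 126.2 N·m counterclockwise.
Bucket of sand: 9.59 × 10 = 95.9 N down at 3.65 m → arm 1.55 m, τ = 95.9 × 1.55 = 148.6 N·m counterclockwise.
Net load moment about support B = 854.6 N·m counterclockwise.
Reaction R at support A is upward at 0 m, arm 5.2 m → moment R × 5.2 clockwise.
For rotational equilibrium, R × 5.2 = 854.6, so R = 164 N.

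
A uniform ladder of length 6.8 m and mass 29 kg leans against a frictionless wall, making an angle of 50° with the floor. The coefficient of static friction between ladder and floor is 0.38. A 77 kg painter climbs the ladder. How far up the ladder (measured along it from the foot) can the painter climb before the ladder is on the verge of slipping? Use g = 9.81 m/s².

Taking torques about the foot of the ladder:
Ladder weight 29×9.81 = 284.5 N acts at 3.4 m along the ladder; its horizontal arm is 3.4·cos50° = 2.185 m → τ = 621.6 N·m clockwise.
Painter weight 77×9.81 = 755.4 N at distance d → arm d·cos50° → τ = 755.4·d·0.6428 clockwise.
Wall normal N at the top has arm L sinθ = 5.209 m counterclockwise, so Στ = 0 gives N·5.209 = 621.6 + 485.6·d.
ΣFy = 0 ⇒ N_floor = 1040 N, so the maximum friction is μ_s·N_floor = 0.38×1040 = 395.2 N. ΣFx = 0 ⇒ N_wall = f, so at the slipping point N = 395.2 N.
Substituting: 395.2×5.209 = 621.6 + 485.6·d ⇒ d = (2059 − 621.6) / 485.6 = 2.96 m.

d ≈ 2.96 m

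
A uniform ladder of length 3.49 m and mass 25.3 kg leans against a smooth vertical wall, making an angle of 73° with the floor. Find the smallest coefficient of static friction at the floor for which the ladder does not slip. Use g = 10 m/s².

μ_min ≈ 0.153

Take moments about the foot of the ladder.
Ladder weight 25.3×10 = 253 N acts at 1.745 m along the ladder; its horizontal arm is 1.745·cos73° = 0.5102 m → τ = 129.1 N·m clockwise.
Wall normal N acts horizontally at the top; its moment arm is the height L sinθ = 3.49·sin73° = 3.338 m, counterclockwise.
For rotational equilibrium, N × 3.338 = 129.1, so N = 38.68 N.
ΣFx = 0 ⇒ f = N_wall = 38.68 N. ΣFy = 0 ⇒ N_floor = 253 N.
μ_min = f / N_floor = 38.68 / 253 = 0.153.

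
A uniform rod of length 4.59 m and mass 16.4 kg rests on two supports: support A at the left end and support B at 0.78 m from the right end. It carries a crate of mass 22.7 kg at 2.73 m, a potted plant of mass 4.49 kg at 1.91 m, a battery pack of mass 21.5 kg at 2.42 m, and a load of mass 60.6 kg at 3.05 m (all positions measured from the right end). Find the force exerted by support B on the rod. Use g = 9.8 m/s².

R_B ≈ 596 N

Choose support A as the axis so its reaction then has zero moment arm.
Beam weight: 16.4 × 9.8 = 160.7 N down at 2.295 m → arm 2.295 m, τ = 160.7 × 2.295 = 368.8 N·m clockwise.
Crate: 22.7 × 9.8 = 222.5 N down at 2.73 m → arm 1.86 m, τ = 222.5 × 1.86 = 413.9 N·m clockwise.
Potted plant: 4.49 × 9.8 = 44 N down at 1.91 m → arm 2.68 m, τ = 44 × 2.68 = 117.9 N·m clockwise.
Battery pack: 21.5 × 9.8 = 210.7 N down at 2.42 m → arm 2.17 m, τ = 210.7 × 2.17 = 457.2 N·m clockwise.
Load: 60.6 × 9.8 = 593.9 N down at 3.05 m → arm 1.54 m, τ = 593.9 × 1.54 = 914.6 N·m clockwise.
Net load moment about support A = 2272 N·m clockwise.
Reaction R at support B is upward at 0.78 m, arm 3.81 m → moment R × 3.81 counterclockwise.
Στ = 0 ⇒ R × 3.81 = 2272 ⇒ R = 596 N.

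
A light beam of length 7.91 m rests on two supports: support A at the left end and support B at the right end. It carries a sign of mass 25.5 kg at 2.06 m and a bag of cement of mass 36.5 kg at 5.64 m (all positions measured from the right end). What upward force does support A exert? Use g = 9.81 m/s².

R_A ≈ 320 N

Taking torques about support B:
Sign: 25.5 × 9.81 = 250.2 N down at 2.06 m → arm 2.06 m, τ = 250.2 × 2.06 = 515.4 N·m counterclockwise.
Bag of cement: 36.5 × 9.81 = 358.1 N down at 5.64 m → arm 5.64 m, τ = 358.1 × 5.64 = 2020 N·m counterclockwise.
Net load moment about support B = 2535 N·m counterclockwise.
Reaction R at support A is upward at 7.91 m, arm 7.91 m → moment R × 7.91 clockwise.
Setting net torque to zero: R × 7.91 = 2535 → R = 320 N.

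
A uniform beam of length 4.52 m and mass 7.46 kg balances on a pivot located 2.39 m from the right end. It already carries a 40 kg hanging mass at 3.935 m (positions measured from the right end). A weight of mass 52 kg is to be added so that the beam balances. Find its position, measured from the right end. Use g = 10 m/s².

x ≈ 1.22 m from the right end

Take moments about the pivot (at 2.39 m from the right end).
Beam weight: 7.46 × 10 = 74.6 N down at 2.26 m → arm 0.13 m, τ = 74.6 × 0.13 = 9.698 N·m clockwise.
Hanging mass: 40 × 10 = 400 N down at 3.935 m → arm 1.545 m, τ = 400 × 1.545 = 618 N·m counterclockwise.
Net moment of existing loads = 608.3 N·m counterclockwise.
The weight weighs 52 × 10 = 520 N and must supply an equal clockwise moment, so its lever arm about the pivot is 608.3 / 520 = 1.17 m.
That puts it at 2.39 − 1.17 = 1.22 m from the right end.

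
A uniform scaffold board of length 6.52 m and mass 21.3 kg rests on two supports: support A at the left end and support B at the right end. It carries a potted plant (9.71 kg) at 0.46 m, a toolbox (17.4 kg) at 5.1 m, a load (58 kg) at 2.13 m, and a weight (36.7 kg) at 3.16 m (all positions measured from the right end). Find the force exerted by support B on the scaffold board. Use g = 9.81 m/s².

R_B ≈ 799 N

Taking torques about support A:
Beam weight: 21.3 × 9.81 = 209 N down at 3.26 m → arm 3.26 m, τ = 209 × 3.26 = 681.3 N·m clockwise.
Potted plant: 9.71 × 9.81 = 95.26 N down at 0.46 m → arm 6.06 m, τ = 95.26 × 6.06 = 577.3 N·m clockwise.
Toolbox: 17.4 × 9.81 = 170.7 N down at 5.1 m → arm 1.42 m, τ = 170.7 × 1.42 = 242.4 N·m clockwise.
Load: 58 × 9.81 = 569 N down at 2.13 m → arm 4.39 m, τ = 569 × 4.39 = 2498 N·m clockwise.
Weight: 36.7 × 9.81 = 360 N down at 3.16 m → arm 3.36 m, τ = 360 × 3.36 = 1210 N·m clockwise.
Net load moment about support A = 5209 N·m clockwise.
Reaction R at support B is upward at 0 m, arm 6.52 m → moment R × 6.52 counterclockwise.
For rotational equilibrium, R × 6.52 = 5209, so R = 799 N.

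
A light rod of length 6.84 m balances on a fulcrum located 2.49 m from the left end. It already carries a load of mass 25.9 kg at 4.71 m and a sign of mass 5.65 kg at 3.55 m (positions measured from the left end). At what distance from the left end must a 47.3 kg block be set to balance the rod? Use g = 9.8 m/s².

x ≈ 1.15 m from the left end

Sum moments about the fulcrum (at 2.49 m from the left end) (the support reaction has zero arm there).
Load: 25.9 × 9.8 = 253.8 N down at 4.71 m → arm 2.22 m, τ = 253.8 × 2.22 = 563.4 N·m clockwise.
Sign: 5.65 × 9.8 = 55.37 N down at 3.55 m → arm 1.06 m, τ = 55.37 × 1.06 = 58.69 N·m clockwise.
Net moment of existing loads = 622.1 N·m clockwise.
The block weighs 47.3 × 9.8 = 463.5 N and must supply an equal counterclockwise moment, so its lever arm about the fulcrum is 622.1 / 463.5 = 1.34 m.
That puts it at 2.49 − 1.34 = 1.15 m from the left end.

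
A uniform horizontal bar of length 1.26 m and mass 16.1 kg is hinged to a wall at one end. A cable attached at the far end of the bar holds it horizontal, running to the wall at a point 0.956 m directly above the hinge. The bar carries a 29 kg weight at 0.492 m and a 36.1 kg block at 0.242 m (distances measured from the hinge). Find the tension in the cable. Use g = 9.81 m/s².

T ≈ 427 N

About the hinge:
Beam weight: 16.1 × 9.81 = 157.9 N down at 0.63 m → arm 0.63 m, τ = 157.9 × 0.63 = 99.48 N·m clockwise.
Weight: 29 × 9.81 = 284.5 N down at 0.492 m → arm 0.492 m, τ = 284.5 × 0.492 = 140 N·m clockwise.
Block: 36.1 × 9.81 = 354.1 N down at 0.242 m → arm 0.242 m, τ = 354.1 × 0.242 = 85.69 N·m clockwise.
Total clockwise load moment = 325.2 N·m.
The cable tension T acts at 1.26 m; only its component perpendicular to the bar, T sinθ, produces torque. sinθ = h/√(h²+d²) = 0.956/√(0.956²+1.26²) = 0.6044.
Στ = 0 ⇒ T × 1.26 × 0.6044 = 325.2 ⇒ T = 325.2 / 0.7615 = 427 N.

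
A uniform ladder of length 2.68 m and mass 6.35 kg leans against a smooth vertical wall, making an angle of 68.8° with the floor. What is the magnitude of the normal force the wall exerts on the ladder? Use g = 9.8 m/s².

Sum moments about the foot of the ladder (the floor normal and friction both act there and drop out).
Ladder weight 6.35×9.8 = 62.23 N acts at 1.34 m along the ladder; its horizontal arm is 1.34·cos68.8° = 0.4846 m → τ = 30.16 N·m clockwise.
Wall normal N acts horizontally at the top; its moment arm is the height L sinθ = 2.68·sin68.8° = 2.499 m, counterclockwise.
For rotational equilibrium, N × 2.499 = 30.16, so N = 12.1 N.

N_wall ≈ 12.1 N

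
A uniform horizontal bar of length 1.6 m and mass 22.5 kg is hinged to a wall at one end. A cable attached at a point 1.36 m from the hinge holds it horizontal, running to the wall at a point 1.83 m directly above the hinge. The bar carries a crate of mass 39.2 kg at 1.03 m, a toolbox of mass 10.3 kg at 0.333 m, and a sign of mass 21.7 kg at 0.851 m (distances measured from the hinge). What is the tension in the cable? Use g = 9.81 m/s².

T ≈ 721 N

Taking torques about the hinge:
Beam weight: 22.5 × 9.81 = 220.7 N down at 0.8 m → arm 0.8 m, τ = 220.7 × 0.8 = 176.6 N·m clockwise.
Crate: 39.2 × 9.81 = 384.6 N down at 1.03 m → arm 1.03 m, τ = 384.6 × 1.03 = 396.1 N·m clockwise.
Toolbox: 10.3 × 9.81 = 101 N down at 0.333 m → arm 0.333 m, τ = 101 × 0.333 = 33.63 N·m clockwise.
Sign: 21.7 × 9.81 = 212.9 N down at 0.851 m → arm 0.851 m, τ = 212.9 × 0.851 = 181.2 N·m clockwise.
Total clockwise load moment = 787.5 N·m.
The cable tension T acts at 1.36 m; only its component perpendicular to the bar, T sinθ, produces torque. sinθ = h/√(h²+d²) = 1.83/√(1.83²+1.36²) = 0.8026.
Balancing moments: T × 1.36 × 0.8026 = 787.5, giving T = 787.5 / 1.092 = 721 N.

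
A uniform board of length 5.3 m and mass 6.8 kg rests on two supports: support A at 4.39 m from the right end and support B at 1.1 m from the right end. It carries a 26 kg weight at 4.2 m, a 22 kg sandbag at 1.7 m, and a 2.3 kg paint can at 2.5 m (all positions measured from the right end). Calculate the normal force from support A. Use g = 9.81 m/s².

R_A ≈ 321 N

About support B:
Beam weight: 6.8 × 9.81 = 66.71 N down at 2.65 m → arm 1.55 m, τ = 66.71 × 1.55 = 103.4 N·m counterclockwise.
Weight: 26 × 9.81 = 255.1 N down at 4.2 m → arm 3.1 m, τ = 255.1 × 3.1 = 790.8 N·m counterclockwise.
Sandbag: 22 × 9.81 = 215.8 N down at 1.7 m → arm 0.6 m, τ = 215.8 × 0.6 = 129.5 N·m counterclockwise.
Paint can: 2.3 × 9.81 = 22.56 N down at 2.5 m → arm 1.4 m, τ = 22.56 × 1.4 = 31.58 N·m counterclockwise.
Net load moment about support B = 1055 N·m counterclockwise.
Reaction R at support A is upward at 4.39 m, arm 3.29 m → moment R × 3.29 clockwise.
Balancing moments: R × 3.29 = 1055, giving R = 321 N.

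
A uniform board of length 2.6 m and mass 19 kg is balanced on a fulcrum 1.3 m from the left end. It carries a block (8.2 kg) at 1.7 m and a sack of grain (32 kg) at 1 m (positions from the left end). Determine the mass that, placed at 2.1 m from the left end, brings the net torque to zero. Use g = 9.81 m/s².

Sum moments about the fulcrum (at 1.3 m from the left end) (the support reaction has zero arm there).
Beam weight: acts at the fulcrum, moment arm 0 → no torque.
Block: 8.2 × 9.81 = 80.44 N down at 1.7 m → arm 0.4 m, τ = 80.44 × 0.4 = 32.18 N·m clockwise.
Sack of grain: 32 × 9.81 = 313.9 N down at 1 m → arm 0.3 m, τ = 313.9 × 0.3 = 94.17 N·m counterclockwise.
Net moment of known loads = 61.99 N·m counterclockwise.
An unknown mass m at 2.1 m has arm 0.8 m; its moment is m·g·0.8 clockwise.
Setting net torque to zero: m × 9.81 × 0.8 = 61.99 → m = 61.99 / (9.81 × 0.8) = 7.9 kg.

m ≈ 7.9 kg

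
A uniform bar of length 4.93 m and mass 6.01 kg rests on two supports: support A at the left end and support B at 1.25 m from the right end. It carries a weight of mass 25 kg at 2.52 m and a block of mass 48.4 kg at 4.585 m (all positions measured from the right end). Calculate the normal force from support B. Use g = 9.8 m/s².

Taking torques about support A:
Beam weight: 6.01 × 9.8 = 58.9 N down at 2.465 m → arm 2.465 m, τ = 58.9 × 2.465 = 145.2 N·m clockwise.
Weight: 25 × 9.8 = 245 N down at 2.52 m → arm 2.41 m, τ = 245 × 2.41 = 590.5 N·m clockwise.
Block: 48.4 × 9.8 = 474.3 N down at 4.585 m → arm 0.345 m, τ = 474.3 × 0.345 = 163.6 N·m clockwise.
Net load moment about support A = 899.3 N·m clockwise.
Reaction R at support B is upward at 1.25 m, arm 3.68 m → moment R × 3.68 counterclockwise.
Balancing moments: R × 3.68 = 899.3, giving R = 244 N.

R_B ≈ 244 N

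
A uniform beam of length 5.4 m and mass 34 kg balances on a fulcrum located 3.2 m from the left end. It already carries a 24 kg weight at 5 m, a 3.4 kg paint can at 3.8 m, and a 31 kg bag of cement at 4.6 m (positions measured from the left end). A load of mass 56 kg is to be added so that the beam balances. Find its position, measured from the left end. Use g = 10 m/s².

Taking torques about the fulcrum (at 3.2 m from the left end):
Beam weight: 34 × 10 = 340 N down at 2.7 m → arm 0.5 m, τ = 340 × 0.5 = 170 N·m counterclockwise.
Weight: 24 × 10 = 240 N down at 5 m → arm 1.8 m, τ = 240 × 1.8 = 432 N·m clockwise.
Paint can: 3.4 × 10 = 34 N down at 3.8 m → arm 0.6 m, τ = 34 × 0.6 = 20.4 N·m clockwise.
Bag of cement: 31 × 10 = 310 N down at 4.6 m → arm 1.4 m, τ = 310 × 1.4 = 434 N·m clockwise.
Net moment of existing loads = 716.4 N·m clockwise.
The load weighs 56 × 10 = 560 N and must supply an equal counterclockwise moment, so its lever arm about the fulcrum is 716.4 / 560 = 1.28 m.
That puts it at 3.2 − 1.28 = 1.92 m from the left end.

x ≈ 1.92 m from the left end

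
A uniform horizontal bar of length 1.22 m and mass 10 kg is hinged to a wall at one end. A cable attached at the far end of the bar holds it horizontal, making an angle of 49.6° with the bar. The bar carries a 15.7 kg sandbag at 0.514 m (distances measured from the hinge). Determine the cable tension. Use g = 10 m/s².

Taking torques about the hinge:
Beam weight: 10 × 10 = 100 N down at 0.61 m → arm 0.61 m, τ = 100 × 0.61 = 61 N·m clockwise.
Sandbag: 15.7 × 10 = 157 N down at 0.514 m → arm 0.514 m, τ = 157 × 0.514 = 80.7 N·m clockwise.
Total clockwise load moment = 141.7 N·m.
The cable tension T acts at 1.22 m; only its component perpendicular to the bar, T sinθ, produces torque. sin 49.6° = 0.7615.
Balancing moments: T × 1.22 × 0.7615 = 141.7, giving T = 141.7 / 0.929 = 153 N.

T ≈ 153 N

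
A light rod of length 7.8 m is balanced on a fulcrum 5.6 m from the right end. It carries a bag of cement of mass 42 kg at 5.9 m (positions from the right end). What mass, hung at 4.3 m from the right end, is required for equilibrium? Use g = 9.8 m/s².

m ≈ 9.69 kg

Choose the fulcrum (at 5.6 m from the right end) as the axis so the support reaction has zero arm there.
Bag of cement: 42 × 9.8 = 411.6 N down at 5.9 m → arm 0.3 m, τ = 411.6 × 0.3 = 123.5 N·m counterclockwise.
Net moment of known loads = 123.5 N·m counterclockwise.
An unknown mass m at 4.3 m has arm 1.3 m; its moment is m·g·1.3 clockwise.
Balancing moments: m × 9.8 × 1.3 = 123.5, giving m = 123.5 / (9.8 × 1.3) = 9.69 kg.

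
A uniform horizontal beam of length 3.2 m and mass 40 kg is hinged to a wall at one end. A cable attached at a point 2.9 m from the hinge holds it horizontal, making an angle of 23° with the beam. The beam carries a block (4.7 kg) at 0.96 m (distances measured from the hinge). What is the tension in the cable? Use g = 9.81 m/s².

Take moments about the hinge.
Beam weight: 40 × 9.81 = 392.4 N down at 1.6 m → arm 1.6 m, τ = 392.4 × 1.6 = 627.8 N·m clockwise.
Block: 4.7 × 9.81 = 46.11 N down at 0.96 m → arm 0.96 m, τ = 46.11 × 0.96 = 44.27 N·m clockwise.
Total clockwise load moment = 672.1 N·m.
The cable tension T acts at 2.9 m; only its component perpendicular to the beam, T sinθ, produces torque. sin 23° = 0.3907.
Balancing moments: T × 2.9 × 0.3907 = 672.1, giving T = 672.1 / 1.133 = 593 N.

T ≈ 593 N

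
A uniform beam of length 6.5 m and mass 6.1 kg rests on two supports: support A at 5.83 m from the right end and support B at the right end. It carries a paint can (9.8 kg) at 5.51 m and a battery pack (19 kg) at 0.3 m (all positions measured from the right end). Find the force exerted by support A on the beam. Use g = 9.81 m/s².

R_A ≈ 134 N

Taking torques about support B:
Beam weight: 6.1 × 9.81 = 59.84 N down at 3.25 m → arm 3.25 m, τ = 59.84 × 3.25 = 194.5 N·m counterclockwise.
Paint can: 9.8 × 9.81 = 96.14 N down at 5.51 m → arm 5.51 m, τ = 96.14 × 5.51 = 529.7 N·m counterclockwise.
Battery pack: 19 × 9.81 = 186.4 N down at 0.3 m → arm 0.3 m, τ = 186.4 × 0.3 = 55.92 N·m counterclockwise.
Net load moment about support B = 780.1 N·m counterclockwise.
Reaction R at support A is upward at 5.83 m, arm 5.83 m → moment R × 5.83 clockwise.
For rotational equilibrium, R × 5.83 = 780.1, so R = 134 N.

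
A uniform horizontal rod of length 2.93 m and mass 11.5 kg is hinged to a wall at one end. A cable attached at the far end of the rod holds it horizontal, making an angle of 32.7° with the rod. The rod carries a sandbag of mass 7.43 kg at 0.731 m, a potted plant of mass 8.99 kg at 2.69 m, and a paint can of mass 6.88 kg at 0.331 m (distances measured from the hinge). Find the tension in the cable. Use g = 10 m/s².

T ≈ 308 N

About the hinge:
Beam weight: 11.5 × 10 = 115 N down at 1.465 m → arm 1.465 m, τ = 115 × 1.465 = 168.5 N·m clockwise.
Sandbag: 7.43 × 10 = 74.3 N down at 0.731 m → arm 0.731 m, τ = 74.3 × 0.731 = 54.31 N·m clockwise.
Potted plant: 8.99 × 10 = 89.9 N down at 2.69 m → arm 2.69 m, τ = 89.9 × 2.69 = 241.8 N·m clockwise.
Paint can: 6.88 × 10 = 68.8 N down at 0.331 m → arm 0.331 m, τ = 68.8 × 0.331 = 22.77 N·m clockwise.
Total clockwise load moment = 487.4 N·m.
The cable tension T acts at 2.93 m; only its component perpendicular to the rod, T sinθ, produces torque. sin 32.7° = 0.5402.
Στ = 0 ⇒ T × 2.93 × 0.5402 = 487.4 ⇒ T = 487.4 / 1.583 = 308 N.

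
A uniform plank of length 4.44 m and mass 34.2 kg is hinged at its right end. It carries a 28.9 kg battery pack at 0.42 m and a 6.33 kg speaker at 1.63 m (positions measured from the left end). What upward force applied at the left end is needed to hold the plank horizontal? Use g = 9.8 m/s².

F ≈ 463 N

Taking torques about the right end:
Beam weight: 34.2 × 9.8 = 335.2 N down at 2.22 m → arm 2.22 m, τ = 335.2 × 2.22 = 744.1 N·m counterclockwise.
Battery pack: 28.9 × 9.8 = 283.2 N down at 0.42 m → arm 4.02 m, τ = 283.2 × 4.02 = 1138 N·m counterclockwise.
Speaker: 6.33 × 9.8 = 62.03 N down at 1.63 m → arm 2.81 m, τ = 62.03 × 2.81 = 174.3 N·m counterclockwise.
Net moment of the loads = 2056 N·m counterclockwise.
The upward force F acts at the left end, arm 4.44 m, giving F × 4.44 clockwise.
Στ = 0 ⇒ F × 4.44 = 2056 ⇒ F = 2056 / 4.44 = 463 N.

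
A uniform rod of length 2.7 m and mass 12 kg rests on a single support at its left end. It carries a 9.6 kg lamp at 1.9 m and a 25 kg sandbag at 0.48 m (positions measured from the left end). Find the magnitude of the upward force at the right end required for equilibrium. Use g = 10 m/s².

Taking torques about the left end:
Beam weight: 12 × 10 = 120 N down at 1.35 m → arm 1.35 m, τ = 120 × 1.35 = 162 N·m clockwise.
Lamp: 9.6 × 10 = 96 N down at 1.9 m → arm 1.9 m, τ = 96 × 1.9 = 182.4 N·m clockwise.
Sandbag: 25 × 10 = 250 N down at 0.48 m → arm 0.48 m, τ = 250 × 0.48 = 120 N·m clockwise.
Net moment of the loads = 464.4 N·m clockwise.
The upward force F acts at the right end, arm 2.7 m, giving F × 2.7 counterclockwise.
Στ = 0 ⇒ F × 2.7 = 464.4 ⇒ F = 464.4 / 2.7 = 172 N.

F ≈ 172 N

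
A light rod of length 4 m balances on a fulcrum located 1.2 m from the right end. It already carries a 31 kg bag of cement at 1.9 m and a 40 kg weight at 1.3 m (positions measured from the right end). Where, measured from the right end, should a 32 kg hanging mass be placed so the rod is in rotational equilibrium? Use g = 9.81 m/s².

x ≈ 0.397 m from the right end

Taking torques about the fulcrum (at 1.2 m from the right end):
Bag of cement: 31 × 9.81 = 304.1 N down at 1.9 m → arm 0.7 m, τ = 304.1 × 0.7 = 212.9 N·m counterclockwise.
Weight: 40 × 9.81 = 392.4 N down at 1.3 m → arm 0.1 m, τ = 392.4 × 0.1 = 39.24 N·m counterclockwise.
Net moment of existing loads = 252.1 N·m counterclockwise.
The hanging mass weighs 32 × 9.81 = 313.9 N and must supply an equal clockwise moment, so its lever arm about the fulcrum is 252.1 / 313.9 = 0.803 m.
That puts it at 1.2 − 0.803 = 0.397 m from the right end.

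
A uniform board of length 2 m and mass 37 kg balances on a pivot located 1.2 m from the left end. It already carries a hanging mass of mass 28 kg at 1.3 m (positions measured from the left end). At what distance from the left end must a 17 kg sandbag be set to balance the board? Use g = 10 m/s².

Taking torques about the pivot (at 1.2 m from the left end):
Beam weight: 37 × 10 = 370 N down at 1 m → arm 0.2 m, τ = 370 × 0.2 = 74 N·m counterclockwise.
Hanging mass: 28 × 10 = 280 N down at 1.3 m → arm 0.1 m, τ = 280 × 0.1 = 28 N·m clockwise.
Net moment of existing loads = 46 N·m counterclockwise.
The sandbag weighs 17 × 10 = 170 N and must supply an equal clockwise moment, so its lever arm about the pivot is 46 / 170 = 0.271 m.
That puts it at 1.2 + 0.271 = 1.47 m from the left end.

x ≈ 1.47 m from the left end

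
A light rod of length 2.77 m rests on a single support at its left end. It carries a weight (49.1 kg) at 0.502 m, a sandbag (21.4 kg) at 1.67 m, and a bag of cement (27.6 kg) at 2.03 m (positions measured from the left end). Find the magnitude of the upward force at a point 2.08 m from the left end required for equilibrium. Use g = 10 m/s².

About the left end:
Weight: 49.1 × 10 = 491 N down at 0.502 m → arm 0.502 m, τ = 491 × 0.502 = 246.5 N·m clockwise.
Sandbag: 21.4 × 10 = 214 N down at 1.67 m → arm 1.67 m, τ = 214 × 1.67 = 357.4 N·m clockwise.
Bag of cement: 27.6 × 10 = 276 N down at 2.03 m → arm 2.03 m, τ = 276 × 2.03 = 560.3 N·m clockwise.
Net moment of the loads = 1164 N·m clockwise.
The upward force F acts at a point 2.08 m from the left end, arm 2.08 m, giving F × 2.08 counterclockwise.
Balancing moments: F × 2.08 = 1164, giving F = 1164 / 2.08 = 560 N.

F ≈ 560 N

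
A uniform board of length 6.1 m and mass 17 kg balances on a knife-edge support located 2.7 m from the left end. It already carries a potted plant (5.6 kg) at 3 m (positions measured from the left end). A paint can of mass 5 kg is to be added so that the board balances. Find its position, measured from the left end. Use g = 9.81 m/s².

x ≈ 1.17 m from the left end

Sum moments about the knife-edge support (at 2.7 m from the left end) (the support reaction has zero arm there).
Beam weight: 17 × 9.81 = 166.8 N down at 3.05 m → arm 0.35 m, τ = 166.8 × 0.35 = 58.38 N·m clockwise.
Potted plant: 5.6 × 9.81 = 54.94 N down at 3 m → arm 0.3 m, τ = 54.94 × 0.3 = 16.48 N·m clockwise.
Net moment of existing loads = 74.86 N·m clockwise.
The paint can weighs 5 × 9.81 = 49.05 N and must supply an equal counterclockwise moment, so its lever arm about the knife-edge support is 74.86 / 49.05 = 1.53 m.
That puts it at 2.7 − 1.53 = 1.17 m from the left end.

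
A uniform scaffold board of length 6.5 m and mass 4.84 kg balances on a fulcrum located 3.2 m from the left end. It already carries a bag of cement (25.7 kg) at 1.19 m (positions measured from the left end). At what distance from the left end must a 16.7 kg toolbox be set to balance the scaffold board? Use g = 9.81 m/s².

x ≈ 6.28 m from the left end

About the fulcrum (at 3.2 m from the left end):
Beam weight: 4.84 × 9.81 = 47.48 N down at 3.25 m → arm 0.05 m, τ = 47.48 × 0.05 = 2.374 N·m clockwise.
Bag of cement: 25.7 × 9.81 = 252.1 N down at 1.19 m → arm 2.01 m, τ = 252.1 × 2.01 = 506.7 N·m counterclockwise.
Net moment of existing loads = 504.3 N·m counterclockwise.
The toolbox weighs 16.7 × 9.81 = 163.8 N and must supply an equal clockwise moment, so its lever arm about the fulcrum is 504.3 / 163.8 = 3.08 m.
That puts it at 3.2 + 3.08 = 6.28 m from the left end.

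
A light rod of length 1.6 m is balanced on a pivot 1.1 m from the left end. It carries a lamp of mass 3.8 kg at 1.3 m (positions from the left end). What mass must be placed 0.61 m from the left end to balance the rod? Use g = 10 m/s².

Sum moments about the pivot (at 1.1 m from the left end) (the support reaction has zero arm there).
Lamp: 3.8 × 10 = 38 N down at 1.3 m → arm 0.2 m, τ = 38 × 0.2 = 7.6 N·m clockwise.
Net moment of known loads = 7.6 N·m clockwise.
An unknown mass m at 0.61 m has arm 0.49 m; its moment is m·g·0.49 counterclockwise.
Balancing moments: m × 10 × 0.49 = 7.6, giving m = 7.6 / (10 × 0.49) = 1.55 kg.

m ≈ 1.55 kg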